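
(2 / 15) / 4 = 1 / 30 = 0.03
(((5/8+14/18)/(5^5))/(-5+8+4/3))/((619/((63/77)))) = 303/2212925000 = 0.00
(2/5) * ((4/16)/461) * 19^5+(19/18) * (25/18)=402222913/746820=538.58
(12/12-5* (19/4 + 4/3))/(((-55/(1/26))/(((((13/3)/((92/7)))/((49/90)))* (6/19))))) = 1059/269192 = 0.00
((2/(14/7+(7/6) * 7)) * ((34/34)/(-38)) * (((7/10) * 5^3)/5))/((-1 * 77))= 15/12749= 0.00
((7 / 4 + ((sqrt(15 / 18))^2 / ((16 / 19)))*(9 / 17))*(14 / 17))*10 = 18.73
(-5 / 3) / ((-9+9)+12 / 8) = -10 / 9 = -1.11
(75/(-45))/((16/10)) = -25/24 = -1.04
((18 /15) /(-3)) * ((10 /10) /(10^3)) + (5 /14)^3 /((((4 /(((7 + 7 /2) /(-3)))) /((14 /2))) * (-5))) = 15513 /280000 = 0.06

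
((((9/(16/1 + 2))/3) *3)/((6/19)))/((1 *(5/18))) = 57/10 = 5.70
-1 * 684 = -684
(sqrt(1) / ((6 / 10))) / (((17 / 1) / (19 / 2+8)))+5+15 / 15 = 787 / 102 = 7.72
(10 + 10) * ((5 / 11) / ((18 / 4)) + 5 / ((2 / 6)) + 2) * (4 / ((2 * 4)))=16930 / 99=171.01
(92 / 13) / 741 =92 / 9633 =0.01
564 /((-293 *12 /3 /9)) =-1269 /293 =-4.33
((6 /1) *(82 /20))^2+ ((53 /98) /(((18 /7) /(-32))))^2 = 650.46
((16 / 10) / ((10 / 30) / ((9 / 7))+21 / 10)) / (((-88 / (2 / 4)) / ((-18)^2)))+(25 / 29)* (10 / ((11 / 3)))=224058 / 203203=1.10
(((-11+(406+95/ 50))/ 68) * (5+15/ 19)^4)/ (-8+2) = -1092.89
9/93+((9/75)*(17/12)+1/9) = 10543/27900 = 0.38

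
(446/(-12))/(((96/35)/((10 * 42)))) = -273175/48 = -5691.15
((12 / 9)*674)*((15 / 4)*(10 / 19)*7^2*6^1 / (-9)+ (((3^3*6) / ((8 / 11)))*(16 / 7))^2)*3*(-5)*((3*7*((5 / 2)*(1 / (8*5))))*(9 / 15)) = -731801630367 / 266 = -2751133948.75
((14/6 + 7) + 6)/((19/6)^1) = 92/19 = 4.84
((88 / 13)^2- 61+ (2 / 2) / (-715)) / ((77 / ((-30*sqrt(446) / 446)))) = 423264*sqrt(446) / 31920889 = 0.28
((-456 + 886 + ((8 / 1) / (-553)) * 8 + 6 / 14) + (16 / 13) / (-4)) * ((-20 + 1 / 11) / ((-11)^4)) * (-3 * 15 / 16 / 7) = 30464830485 / 129673111568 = 0.23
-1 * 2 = -2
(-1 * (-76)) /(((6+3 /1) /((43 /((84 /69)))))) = 18791 /63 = 298.27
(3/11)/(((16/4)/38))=57/22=2.59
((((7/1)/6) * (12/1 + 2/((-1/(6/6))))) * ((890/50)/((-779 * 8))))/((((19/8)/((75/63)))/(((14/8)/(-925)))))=623/19714932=0.00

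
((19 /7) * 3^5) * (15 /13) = 761.04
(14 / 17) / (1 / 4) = 56 / 17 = 3.29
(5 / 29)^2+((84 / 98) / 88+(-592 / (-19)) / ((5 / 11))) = 1687761521 / 24607660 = 68.59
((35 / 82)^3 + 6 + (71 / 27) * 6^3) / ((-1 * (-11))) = 316528107 / 6065048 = 52.19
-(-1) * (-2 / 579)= -2 / 579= -0.00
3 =3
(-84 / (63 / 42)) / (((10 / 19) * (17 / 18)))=-9576 / 85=-112.66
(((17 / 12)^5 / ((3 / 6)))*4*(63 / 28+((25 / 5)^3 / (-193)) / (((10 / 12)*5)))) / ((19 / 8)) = 765302923 / 19009728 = 40.26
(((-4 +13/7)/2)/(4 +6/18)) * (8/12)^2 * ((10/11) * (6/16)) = -75/2002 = -0.04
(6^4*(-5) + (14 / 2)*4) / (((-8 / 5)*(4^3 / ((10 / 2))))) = 40325 / 128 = 315.04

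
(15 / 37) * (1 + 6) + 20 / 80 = 457 / 148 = 3.09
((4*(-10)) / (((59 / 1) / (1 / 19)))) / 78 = -20 / 43719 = -0.00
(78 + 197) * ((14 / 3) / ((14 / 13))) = 3575 / 3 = 1191.67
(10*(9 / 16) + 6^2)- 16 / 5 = 1537 / 40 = 38.42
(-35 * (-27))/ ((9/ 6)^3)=280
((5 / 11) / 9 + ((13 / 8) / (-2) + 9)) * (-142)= -1169.80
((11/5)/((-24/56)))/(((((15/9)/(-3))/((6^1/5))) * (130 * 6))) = 231/16250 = 0.01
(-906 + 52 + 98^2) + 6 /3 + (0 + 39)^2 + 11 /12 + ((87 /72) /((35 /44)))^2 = 226590743 /22050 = 10276.22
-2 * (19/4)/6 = -19/12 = -1.58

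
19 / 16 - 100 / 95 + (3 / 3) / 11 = 755 / 3344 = 0.23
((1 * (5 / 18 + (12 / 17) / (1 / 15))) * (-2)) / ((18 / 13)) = -43225 / 2754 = -15.70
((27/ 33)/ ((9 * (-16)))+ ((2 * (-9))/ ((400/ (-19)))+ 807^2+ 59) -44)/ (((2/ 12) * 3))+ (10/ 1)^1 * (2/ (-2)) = 2865543337/ 2200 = 1302519.70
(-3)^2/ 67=9/ 67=0.13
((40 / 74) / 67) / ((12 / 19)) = 95 / 7437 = 0.01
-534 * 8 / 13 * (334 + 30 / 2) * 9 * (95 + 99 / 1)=-2603160288 / 13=-200243099.08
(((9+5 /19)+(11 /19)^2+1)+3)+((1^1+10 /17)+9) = 148433 /6137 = 24.19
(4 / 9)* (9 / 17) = 4 / 17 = 0.24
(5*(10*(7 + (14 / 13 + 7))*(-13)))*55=-539000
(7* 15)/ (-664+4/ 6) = -63/ 398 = -0.16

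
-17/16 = -1.06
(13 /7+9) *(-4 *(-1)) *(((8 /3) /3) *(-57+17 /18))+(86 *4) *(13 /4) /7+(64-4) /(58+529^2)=-318073270994 /158702733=-2004.21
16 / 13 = 1.23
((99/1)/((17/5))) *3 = 1485/17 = 87.35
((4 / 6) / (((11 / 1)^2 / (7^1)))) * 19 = 266 / 363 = 0.73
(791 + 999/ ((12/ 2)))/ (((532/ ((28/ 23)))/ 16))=15320/ 437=35.06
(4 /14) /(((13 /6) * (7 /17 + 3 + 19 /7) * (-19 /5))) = -340 /60021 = -0.01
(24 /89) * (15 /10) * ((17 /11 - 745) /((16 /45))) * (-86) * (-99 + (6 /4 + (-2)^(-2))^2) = -109307250225 /15664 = -6978246.31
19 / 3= 6.33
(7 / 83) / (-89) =-7 / 7387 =-0.00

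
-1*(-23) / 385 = 23 / 385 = 0.06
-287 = -287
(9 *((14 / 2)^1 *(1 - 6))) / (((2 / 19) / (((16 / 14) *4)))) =-13680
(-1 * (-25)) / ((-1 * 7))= -25 / 7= -3.57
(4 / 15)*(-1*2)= -8 / 15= -0.53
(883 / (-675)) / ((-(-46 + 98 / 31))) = -27373 / 896400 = -0.03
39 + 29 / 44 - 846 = -35479 / 44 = -806.34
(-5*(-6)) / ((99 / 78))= 260 / 11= 23.64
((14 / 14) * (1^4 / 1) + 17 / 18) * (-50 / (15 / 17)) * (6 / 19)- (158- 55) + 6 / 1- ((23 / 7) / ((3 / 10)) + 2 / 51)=-2905571 / 20349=-142.79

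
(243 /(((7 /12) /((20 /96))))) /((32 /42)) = 3645 /32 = 113.91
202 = 202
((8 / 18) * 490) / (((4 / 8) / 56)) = 219520 / 9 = 24391.11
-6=-6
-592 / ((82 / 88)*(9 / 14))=-364672 / 369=-988.27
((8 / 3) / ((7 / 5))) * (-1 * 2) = -80 / 21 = -3.81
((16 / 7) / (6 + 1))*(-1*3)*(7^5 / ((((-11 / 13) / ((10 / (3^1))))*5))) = 142688 / 11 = 12971.64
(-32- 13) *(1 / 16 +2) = -1485 / 16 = -92.81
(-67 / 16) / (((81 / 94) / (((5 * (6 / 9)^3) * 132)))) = -692780 / 729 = -950.32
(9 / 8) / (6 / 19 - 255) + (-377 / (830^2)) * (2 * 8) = -29276057 / 2222391400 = -0.01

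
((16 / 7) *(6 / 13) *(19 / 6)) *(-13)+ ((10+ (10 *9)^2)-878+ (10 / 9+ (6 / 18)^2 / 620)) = 31203223 / 4340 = 7189.68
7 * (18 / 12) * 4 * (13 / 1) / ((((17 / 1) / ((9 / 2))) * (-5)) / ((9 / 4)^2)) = -199017 / 1360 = -146.34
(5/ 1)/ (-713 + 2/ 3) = -15/ 2137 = -0.01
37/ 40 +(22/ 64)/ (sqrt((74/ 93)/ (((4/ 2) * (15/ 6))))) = 11 * sqrt(34410)/ 2368 +37/ 40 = 1.79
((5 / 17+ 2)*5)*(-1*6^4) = -14865.88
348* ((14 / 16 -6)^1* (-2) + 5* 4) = 10527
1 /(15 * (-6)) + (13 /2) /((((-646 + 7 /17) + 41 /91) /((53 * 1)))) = -5440307 /9980280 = -0.55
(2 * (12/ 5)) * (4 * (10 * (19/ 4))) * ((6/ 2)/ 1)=2736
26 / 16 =13 / 8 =1.62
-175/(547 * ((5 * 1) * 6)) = -35/3282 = -0.01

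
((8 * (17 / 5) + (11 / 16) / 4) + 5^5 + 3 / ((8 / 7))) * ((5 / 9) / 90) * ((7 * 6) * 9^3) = 190814211 / 320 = 596294.41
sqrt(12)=2 * sqrt(3)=3.46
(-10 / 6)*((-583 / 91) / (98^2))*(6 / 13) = 0.00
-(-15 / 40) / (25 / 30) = 9 / 20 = 0.45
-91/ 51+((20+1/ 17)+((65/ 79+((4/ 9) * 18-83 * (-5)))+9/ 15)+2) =8958427/ 20145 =444.70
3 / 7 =0.43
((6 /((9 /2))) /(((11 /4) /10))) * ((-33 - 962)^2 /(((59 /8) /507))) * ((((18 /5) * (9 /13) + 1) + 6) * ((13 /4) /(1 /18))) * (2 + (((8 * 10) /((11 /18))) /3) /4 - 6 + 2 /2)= 10346411846908800 /7139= 1449280269912.99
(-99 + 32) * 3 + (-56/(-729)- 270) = -343303/729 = -470.92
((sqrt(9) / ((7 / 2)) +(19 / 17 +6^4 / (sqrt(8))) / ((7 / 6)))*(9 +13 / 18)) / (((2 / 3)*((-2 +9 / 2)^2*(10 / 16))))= 576 / 85 +5184*sqrt(2) / 5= 1473.03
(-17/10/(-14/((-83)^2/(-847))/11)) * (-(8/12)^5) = 936904/654885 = 1.43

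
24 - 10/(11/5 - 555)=24.02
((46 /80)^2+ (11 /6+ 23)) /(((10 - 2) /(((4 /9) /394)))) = 120787 /34041600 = 0.00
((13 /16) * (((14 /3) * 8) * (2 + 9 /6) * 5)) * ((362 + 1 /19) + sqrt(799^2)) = 35130550 /57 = 616325.44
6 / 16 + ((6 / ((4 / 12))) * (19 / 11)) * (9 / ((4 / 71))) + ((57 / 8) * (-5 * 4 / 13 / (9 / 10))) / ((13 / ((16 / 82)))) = 4966.96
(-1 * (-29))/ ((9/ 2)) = 58/ 9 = 6.44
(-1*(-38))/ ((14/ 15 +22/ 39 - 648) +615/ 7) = -51870/ 762551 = -0.07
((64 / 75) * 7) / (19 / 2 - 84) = -896 / 11175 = -0.08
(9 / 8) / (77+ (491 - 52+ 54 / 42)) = 21 / 9656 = 0.00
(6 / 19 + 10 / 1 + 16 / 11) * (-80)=-196800 / 209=-941.63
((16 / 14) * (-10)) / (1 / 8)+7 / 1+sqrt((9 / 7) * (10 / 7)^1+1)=-591 / 7+sqrt(139) / 7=-82.74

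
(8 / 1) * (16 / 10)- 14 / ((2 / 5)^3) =-4119 / 20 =-205.95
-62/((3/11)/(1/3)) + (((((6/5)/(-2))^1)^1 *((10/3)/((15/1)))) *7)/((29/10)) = -19862/261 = -76.10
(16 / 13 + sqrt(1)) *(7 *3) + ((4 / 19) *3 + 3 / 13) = 11784 / 247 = 47.71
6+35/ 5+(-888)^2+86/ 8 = 3154271/ 4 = 788567.75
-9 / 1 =-9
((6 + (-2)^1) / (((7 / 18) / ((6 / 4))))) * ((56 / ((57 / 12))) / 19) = 3456 / 361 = 9.57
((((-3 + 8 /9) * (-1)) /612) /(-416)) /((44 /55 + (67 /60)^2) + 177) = -475 /10256381928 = -0.00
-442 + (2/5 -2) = -2218/5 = -443.60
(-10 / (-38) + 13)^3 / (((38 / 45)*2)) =180033840 / 130321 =1381.46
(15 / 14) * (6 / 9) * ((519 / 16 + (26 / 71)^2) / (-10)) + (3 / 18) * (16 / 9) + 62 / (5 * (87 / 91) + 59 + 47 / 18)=-3635119637449 / 3315536032032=-1.10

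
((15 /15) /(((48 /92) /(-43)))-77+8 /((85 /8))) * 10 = -161837 /102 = -1586.64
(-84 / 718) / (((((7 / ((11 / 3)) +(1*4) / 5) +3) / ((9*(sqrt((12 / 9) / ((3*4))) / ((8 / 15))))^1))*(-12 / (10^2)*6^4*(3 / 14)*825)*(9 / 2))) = 1225 / 1314836064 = 0.00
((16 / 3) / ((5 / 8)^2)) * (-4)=-4096 / 75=-54.61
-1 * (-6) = 6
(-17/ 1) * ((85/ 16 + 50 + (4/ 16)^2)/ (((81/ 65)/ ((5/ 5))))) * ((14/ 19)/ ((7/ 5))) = -2447575/ 6156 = -397.59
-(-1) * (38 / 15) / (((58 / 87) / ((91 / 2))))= 1729 / 10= 172.90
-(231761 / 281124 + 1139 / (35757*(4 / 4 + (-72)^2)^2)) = -10628866558601 / 12892719129300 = -0.82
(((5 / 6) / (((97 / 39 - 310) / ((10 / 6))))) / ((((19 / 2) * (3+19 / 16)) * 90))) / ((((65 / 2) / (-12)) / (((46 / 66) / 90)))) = 736 / 204044644485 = 0.00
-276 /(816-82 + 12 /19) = -2622 /6979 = -0.38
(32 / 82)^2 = 256 / 1681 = 0.15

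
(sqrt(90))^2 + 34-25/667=123.96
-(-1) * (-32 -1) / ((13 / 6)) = -198 / 13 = -15.23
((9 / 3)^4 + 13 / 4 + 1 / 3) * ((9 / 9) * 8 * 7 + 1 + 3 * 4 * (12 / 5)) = 29029 / 4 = 7257.25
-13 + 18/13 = -151/13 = -11.62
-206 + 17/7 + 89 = -802/7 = -114.57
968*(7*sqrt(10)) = 6776*sqrt(10) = 21427.59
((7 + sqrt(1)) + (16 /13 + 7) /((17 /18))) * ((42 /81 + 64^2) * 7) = 479311.20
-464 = -464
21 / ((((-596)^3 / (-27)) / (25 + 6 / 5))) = 0.00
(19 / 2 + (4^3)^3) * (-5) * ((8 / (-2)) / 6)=873845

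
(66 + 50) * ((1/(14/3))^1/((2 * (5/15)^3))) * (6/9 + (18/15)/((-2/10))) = -12528/7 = -1789.71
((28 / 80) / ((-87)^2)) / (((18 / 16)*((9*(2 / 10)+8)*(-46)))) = -1 / 10967481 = -0.00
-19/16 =-1.19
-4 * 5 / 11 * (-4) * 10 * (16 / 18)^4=3276800 / 72171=45.40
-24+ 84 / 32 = -171 / 8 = -21.38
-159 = -159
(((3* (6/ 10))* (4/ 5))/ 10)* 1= 18/ 125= 0.14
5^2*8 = 200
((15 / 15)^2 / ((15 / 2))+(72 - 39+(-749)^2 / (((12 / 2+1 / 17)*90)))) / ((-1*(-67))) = 9844163 / 621090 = 15.85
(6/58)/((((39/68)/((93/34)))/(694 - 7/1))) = 127782/377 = 338.94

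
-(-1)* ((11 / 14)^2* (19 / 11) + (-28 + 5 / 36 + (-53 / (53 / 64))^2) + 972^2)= 836888527 / 882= 948853.21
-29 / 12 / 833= -0.00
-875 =-875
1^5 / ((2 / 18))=9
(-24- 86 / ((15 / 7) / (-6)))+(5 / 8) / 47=407609 / 1880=216.81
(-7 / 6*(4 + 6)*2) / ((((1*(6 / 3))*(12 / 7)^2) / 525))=-300125 / 144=-2084.20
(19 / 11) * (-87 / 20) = -1653 / 220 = -7.51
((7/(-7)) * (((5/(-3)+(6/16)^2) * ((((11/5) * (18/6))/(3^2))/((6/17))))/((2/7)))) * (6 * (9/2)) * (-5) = -383537/256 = -1498.19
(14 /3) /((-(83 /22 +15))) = -44 /177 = -0.25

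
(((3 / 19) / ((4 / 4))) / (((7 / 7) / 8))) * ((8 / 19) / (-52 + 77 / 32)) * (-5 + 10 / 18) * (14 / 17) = 1146880 / 29218257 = 0.04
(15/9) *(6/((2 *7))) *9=45/7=6.43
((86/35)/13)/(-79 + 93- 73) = -86/26845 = -0.00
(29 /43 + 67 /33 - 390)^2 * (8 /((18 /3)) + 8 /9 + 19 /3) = 2114205682288 /1647459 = 1283313.08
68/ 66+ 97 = 3235/ 33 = 98.03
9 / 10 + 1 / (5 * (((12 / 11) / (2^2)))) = 49 / 30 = 1.63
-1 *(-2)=2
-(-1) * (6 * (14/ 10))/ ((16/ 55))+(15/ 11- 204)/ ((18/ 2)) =1679/ 264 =6.36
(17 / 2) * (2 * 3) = 51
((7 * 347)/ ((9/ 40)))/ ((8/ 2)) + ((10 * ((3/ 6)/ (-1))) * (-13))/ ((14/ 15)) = 348835/ 126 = 2768.53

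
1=1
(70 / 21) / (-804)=-5 / 1206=-0.00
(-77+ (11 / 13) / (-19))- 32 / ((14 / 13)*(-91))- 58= -1630492 / 12103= -134.72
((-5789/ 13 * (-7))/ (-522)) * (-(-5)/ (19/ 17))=-3444455/ 128934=-26.71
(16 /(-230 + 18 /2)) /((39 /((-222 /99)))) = 0.00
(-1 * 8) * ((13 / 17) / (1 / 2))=-208 / 17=-12.24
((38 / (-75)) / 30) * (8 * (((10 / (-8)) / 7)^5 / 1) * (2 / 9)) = 475 / 87127488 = 0.00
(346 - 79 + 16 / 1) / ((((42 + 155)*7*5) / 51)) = 14433 / 6895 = 2.09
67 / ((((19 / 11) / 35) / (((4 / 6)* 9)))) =154770 / 19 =8145.79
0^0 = 1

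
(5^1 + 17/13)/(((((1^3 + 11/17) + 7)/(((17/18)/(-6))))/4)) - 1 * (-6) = 285884/51597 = 5.54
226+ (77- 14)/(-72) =225.12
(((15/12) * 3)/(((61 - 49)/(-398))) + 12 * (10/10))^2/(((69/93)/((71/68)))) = 1778850401/100096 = 17771.44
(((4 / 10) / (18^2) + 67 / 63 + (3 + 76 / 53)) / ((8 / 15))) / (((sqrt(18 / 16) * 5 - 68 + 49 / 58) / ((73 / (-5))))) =101446468523 * sqrt(2) / 805442261400 + 2725062033773 / 1208163392100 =2.43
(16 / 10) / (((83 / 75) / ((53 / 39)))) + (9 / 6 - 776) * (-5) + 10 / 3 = 25104865 / 6474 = 3877.80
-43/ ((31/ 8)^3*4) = -0.18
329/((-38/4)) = -658/19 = -34.63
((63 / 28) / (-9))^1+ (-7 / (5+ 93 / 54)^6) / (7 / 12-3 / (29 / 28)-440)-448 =-866167079749581294869 / 1932330351547119700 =-448.25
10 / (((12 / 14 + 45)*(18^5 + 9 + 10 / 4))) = 140 / 1213110039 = 0.00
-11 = -11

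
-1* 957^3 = -876467493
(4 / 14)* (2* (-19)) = -76 / 7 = -10.86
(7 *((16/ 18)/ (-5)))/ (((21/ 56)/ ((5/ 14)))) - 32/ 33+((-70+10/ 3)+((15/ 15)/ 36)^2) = -981109/ 14256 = -68.82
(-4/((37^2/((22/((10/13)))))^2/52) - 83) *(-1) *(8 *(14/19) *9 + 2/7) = 27617917190898/6231585325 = 4431.92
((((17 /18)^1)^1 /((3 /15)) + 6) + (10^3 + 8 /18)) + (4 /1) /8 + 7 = 3056 /3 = 1018.67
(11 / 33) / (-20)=-1 / 60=-0.02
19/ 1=19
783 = 783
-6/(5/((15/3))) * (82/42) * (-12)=984/7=140.57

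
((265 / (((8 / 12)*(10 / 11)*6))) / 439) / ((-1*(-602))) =583 / 2114224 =0.00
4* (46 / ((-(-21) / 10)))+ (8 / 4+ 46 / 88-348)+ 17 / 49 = -1665583 / 6468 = -257.51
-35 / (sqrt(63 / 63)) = -35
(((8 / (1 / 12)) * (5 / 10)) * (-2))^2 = 9216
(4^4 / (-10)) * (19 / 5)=-2432 / 25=-97.28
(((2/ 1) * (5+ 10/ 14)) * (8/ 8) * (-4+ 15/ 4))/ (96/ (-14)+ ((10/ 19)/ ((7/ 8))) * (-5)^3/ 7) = 665/ 4096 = 0.16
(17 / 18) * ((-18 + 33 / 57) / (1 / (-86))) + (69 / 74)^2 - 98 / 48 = 2647761517 / 1872792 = 1413.80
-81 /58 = -1.40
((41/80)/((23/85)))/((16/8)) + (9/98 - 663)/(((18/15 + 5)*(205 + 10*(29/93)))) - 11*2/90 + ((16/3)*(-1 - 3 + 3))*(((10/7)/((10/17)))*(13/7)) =-149927750789/6282168480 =-23.87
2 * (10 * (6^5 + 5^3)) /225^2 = 31604 /10125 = 3.12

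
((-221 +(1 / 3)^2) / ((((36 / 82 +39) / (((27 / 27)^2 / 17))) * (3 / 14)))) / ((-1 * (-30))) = -11644 / 227205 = -0.05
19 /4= 4.75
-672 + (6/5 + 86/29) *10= -18280/29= -630.34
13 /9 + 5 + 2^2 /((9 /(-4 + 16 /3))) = 190 /27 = 7.04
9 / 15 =3 / 5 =0.60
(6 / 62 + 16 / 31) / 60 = 19 / 1860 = 0.01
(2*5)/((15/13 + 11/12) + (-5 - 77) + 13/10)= -7800/61331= -0.13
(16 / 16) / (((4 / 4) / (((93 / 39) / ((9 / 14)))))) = 434 / 117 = 3.71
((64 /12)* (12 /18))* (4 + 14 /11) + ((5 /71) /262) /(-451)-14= 358460495 /75505518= 4.75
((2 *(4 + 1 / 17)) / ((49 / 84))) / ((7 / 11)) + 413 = 362245 / 833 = 434.87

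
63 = 63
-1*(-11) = 11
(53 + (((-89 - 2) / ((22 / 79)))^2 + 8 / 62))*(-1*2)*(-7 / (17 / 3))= 33661540479 / 127534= 263941.70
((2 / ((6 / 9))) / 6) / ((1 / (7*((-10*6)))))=-210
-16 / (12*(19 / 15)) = -20 / 19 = -1.05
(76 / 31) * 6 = 456 / 31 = 14.71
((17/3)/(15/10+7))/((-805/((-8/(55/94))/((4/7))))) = 376/18975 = 0.02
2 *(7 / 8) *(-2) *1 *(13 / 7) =-6.50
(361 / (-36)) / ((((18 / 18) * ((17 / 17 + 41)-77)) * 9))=361 / 11340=0.03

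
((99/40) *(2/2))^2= 9801/1600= 6.13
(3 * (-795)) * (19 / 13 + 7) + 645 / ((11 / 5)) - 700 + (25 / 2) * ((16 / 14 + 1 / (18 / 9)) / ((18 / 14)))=-105902675 / 5148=-20571.62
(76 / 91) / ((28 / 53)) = 1007 / 637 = 1.58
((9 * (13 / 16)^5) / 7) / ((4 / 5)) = 16708185 / 29360128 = 0.57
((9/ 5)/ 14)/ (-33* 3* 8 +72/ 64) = -4/ 24605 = -0.00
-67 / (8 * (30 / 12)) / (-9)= 67 / 180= 0.37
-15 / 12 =-5 / 4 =-1.25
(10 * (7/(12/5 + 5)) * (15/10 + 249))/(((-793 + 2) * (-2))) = 1.50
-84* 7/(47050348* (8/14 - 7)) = 343/176438805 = 0.00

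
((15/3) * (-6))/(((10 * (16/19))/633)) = -36081/16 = -2255.06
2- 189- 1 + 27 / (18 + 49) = -12569 / 67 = -187.60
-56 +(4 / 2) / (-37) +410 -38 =11690 / 37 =315.95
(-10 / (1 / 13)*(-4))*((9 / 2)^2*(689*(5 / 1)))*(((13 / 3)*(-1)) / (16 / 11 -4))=864574425 / 14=61755316.07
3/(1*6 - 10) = -3/4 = -0.75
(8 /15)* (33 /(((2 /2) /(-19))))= -1672 /5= -334.40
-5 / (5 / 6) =-6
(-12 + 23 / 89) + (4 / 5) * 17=1.86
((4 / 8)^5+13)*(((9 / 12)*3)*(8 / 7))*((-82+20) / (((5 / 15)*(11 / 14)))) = -349029 / 44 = -7932.48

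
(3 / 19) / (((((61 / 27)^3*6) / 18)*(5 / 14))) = 2480058 / 21563195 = 0.12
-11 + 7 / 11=-114 / 11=-10.36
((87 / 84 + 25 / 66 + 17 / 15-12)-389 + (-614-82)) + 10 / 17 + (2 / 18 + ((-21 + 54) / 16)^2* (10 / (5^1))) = -8182573703 / 7539840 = -1085.25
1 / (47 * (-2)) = -1 / 94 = -0.01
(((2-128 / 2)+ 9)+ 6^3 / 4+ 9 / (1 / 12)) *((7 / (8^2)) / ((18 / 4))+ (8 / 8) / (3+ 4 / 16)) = 135487 / 3744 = 36.19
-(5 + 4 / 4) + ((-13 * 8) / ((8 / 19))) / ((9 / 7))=-1783 / 9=-198.11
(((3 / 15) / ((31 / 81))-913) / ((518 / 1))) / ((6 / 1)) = -0.29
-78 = -78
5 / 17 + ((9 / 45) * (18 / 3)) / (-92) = 1099 / 3910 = 0.28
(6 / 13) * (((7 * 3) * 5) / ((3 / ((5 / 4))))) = 525 / 26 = 20.19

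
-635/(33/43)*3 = -27305/11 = -2482.27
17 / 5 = 3.40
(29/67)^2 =841/4489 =0.19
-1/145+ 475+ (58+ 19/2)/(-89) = 12239997/25810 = 474.23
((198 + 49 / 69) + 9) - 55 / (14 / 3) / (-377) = 75655681 / 364182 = 207.74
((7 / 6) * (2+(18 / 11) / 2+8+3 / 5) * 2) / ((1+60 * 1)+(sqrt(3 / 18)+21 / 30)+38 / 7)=289195256 / 728632883 - 2154040 * sqrt(6) / 2185898649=0.39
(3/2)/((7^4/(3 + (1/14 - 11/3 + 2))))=59/67228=0.00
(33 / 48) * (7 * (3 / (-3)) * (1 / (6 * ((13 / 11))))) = -847 / 1248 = -0.68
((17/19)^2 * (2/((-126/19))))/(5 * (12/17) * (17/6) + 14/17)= -4913/220248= -0.02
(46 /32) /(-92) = -1 /64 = -0.02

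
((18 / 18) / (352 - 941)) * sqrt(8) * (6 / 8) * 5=-15 * sqrt(2) / 1178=-0.02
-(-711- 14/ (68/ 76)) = 12353/ 17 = 726.65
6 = 6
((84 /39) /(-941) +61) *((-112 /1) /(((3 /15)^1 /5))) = -2089318000 /12233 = -170793.59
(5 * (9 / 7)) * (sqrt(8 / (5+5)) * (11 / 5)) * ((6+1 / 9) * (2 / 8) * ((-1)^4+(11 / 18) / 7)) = 16577 * sqrt(5) / 1764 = 21.01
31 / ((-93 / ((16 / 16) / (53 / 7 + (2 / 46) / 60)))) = -0.04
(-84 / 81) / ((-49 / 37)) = 148 / 189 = 0.78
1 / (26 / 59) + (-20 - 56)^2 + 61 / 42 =1577864 / 273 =5779.72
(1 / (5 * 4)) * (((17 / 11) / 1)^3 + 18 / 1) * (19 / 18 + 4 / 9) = 86613 / 53240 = 1.63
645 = 645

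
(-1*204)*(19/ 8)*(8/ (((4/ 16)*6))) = -2584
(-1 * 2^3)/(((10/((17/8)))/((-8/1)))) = 13.60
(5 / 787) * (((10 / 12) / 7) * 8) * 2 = 200 / 16527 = 0.01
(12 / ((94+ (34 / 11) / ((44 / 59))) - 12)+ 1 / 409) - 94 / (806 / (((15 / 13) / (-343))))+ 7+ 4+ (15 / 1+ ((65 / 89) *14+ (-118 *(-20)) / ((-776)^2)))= 1244411939682584793747 / 34214610500461756456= 36.37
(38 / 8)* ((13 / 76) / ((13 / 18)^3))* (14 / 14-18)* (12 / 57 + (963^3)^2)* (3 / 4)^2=-1690169587441790110952175 / 102752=-16449018874978492982.64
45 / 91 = 0.49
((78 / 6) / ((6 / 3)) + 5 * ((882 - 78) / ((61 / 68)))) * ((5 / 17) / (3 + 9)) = 2737565 / 24888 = 110.00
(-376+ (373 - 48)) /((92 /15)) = -8.32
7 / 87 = 0.08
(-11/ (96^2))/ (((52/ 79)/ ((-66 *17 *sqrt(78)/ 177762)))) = 162503 *sqrt(78)/ 14198206464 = 0.00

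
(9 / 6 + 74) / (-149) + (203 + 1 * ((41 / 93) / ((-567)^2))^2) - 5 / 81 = 53925306113264773975 / 266387840222019642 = 202.43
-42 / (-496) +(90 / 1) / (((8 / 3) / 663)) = 5549331 / 248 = 22376.33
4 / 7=0.57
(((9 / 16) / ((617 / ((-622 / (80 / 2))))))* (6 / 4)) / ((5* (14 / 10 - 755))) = 0.00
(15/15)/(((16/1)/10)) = 5/8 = 0.62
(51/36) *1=17/12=1.42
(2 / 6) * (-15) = -5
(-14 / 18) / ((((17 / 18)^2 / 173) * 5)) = -43596 / 1445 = -30.17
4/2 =2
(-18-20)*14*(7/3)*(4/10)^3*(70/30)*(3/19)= -10976/375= -29.27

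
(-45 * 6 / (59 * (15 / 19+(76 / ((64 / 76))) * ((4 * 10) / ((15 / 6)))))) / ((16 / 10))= -12825 / 6478436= -0.00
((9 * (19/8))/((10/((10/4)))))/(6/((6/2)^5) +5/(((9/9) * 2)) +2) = 13851/11728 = 1.18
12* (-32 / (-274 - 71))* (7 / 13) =896 / 1495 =0.60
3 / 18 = 1 / 6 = 0.17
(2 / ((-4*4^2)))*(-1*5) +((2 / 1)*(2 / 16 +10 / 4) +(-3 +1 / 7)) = 571 / 224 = 2.55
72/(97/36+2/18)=2592/101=25.66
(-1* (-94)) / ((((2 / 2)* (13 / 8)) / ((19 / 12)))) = 91.59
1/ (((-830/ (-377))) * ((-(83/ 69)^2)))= -1794897/ 5717870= -0.31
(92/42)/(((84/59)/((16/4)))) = 6.15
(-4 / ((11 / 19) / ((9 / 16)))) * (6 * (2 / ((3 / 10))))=-1710 / 11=-155.45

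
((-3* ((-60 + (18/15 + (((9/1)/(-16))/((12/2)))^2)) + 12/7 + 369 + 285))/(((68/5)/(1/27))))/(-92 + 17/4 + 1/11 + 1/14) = 78443651/1408846848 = 0.06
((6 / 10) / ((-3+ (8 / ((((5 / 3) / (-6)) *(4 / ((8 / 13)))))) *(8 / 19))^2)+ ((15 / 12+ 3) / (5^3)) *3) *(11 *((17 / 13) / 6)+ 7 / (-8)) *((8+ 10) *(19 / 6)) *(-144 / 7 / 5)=-829967746791 / 18254640950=-45.47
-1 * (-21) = 21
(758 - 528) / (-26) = -115 / 13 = -8.85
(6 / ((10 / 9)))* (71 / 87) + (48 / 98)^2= 1617759 / 348145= 4.65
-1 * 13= -13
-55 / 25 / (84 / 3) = -11 / 140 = -0.08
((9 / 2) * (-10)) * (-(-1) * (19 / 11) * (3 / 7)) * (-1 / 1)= 2565 / 77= 33.31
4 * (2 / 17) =0.47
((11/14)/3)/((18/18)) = 11/42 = 0.26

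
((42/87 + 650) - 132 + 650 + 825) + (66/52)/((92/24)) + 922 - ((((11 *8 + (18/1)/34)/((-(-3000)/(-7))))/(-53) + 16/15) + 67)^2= -4353021324833762839/2534085529560000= -1717.79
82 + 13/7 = 587/7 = 83.86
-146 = -146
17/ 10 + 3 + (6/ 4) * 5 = 61/ 5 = 12.20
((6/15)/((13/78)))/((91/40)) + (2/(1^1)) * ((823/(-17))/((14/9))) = -94659/1547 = -61.19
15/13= 1.15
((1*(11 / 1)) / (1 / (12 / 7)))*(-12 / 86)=-792 / 301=-2.63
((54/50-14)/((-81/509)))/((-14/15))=-164407/1890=-86.99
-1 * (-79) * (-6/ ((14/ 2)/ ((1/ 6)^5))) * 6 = -79/ 1512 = -0.05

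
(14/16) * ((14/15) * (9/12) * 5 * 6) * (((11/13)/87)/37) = 539/111592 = 0.00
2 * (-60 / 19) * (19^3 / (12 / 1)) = -3610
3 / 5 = 0.60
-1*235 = -235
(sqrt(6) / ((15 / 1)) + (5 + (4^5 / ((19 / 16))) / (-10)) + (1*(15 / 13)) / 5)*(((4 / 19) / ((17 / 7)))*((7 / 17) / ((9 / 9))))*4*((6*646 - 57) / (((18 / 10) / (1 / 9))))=-5254691008 / 1927341 + 52528*sqrt(6) / 23409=-2720.90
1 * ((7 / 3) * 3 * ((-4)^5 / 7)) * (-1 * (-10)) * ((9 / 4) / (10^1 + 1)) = -23040 / 11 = -2094.55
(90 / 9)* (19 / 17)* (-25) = -4750 / 17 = -279.41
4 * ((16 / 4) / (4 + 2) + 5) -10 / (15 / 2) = 64 / 3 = 21.33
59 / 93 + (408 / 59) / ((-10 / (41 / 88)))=188447 / 603570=0.31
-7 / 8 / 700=-1 / 800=-0.00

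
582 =582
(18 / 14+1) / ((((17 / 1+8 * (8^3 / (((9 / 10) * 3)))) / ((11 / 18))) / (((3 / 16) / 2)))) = 0.00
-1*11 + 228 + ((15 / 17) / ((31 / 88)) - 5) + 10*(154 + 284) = 2421304 / 527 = 4594.50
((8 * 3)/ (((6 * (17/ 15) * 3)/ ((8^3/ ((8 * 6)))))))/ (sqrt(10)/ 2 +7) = 8960/ 4743 - 640 * sqrt(10)/ 4743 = 1.46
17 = 17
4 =4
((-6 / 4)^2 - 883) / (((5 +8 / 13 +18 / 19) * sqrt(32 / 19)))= -870181 * sqrt(38) / 51872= -103.41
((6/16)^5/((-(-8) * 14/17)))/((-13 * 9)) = -459/47710208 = -0.00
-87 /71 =-1.23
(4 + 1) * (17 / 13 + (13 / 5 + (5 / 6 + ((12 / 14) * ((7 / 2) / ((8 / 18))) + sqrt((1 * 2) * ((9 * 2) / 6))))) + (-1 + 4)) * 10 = 50 * sqrt(6) + 56515 / 78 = 847.03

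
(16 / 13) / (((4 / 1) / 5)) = 20 / 13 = 1.54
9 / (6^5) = 1 / 864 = 0.00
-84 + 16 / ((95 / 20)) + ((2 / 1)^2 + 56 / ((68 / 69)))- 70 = -29008 / 323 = -89.81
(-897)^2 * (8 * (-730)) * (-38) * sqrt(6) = 178558829280 * sqrt(6) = 437378020804.73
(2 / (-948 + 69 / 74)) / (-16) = 0.00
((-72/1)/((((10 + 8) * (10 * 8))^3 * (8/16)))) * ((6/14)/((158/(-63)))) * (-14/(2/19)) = -133/121344000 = -0.00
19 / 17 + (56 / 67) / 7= 1.24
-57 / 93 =-19 / 31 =-0.61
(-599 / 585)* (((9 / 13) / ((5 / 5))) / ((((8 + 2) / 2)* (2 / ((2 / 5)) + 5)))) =-599 / 42250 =-0.01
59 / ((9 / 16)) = 104.89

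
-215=-215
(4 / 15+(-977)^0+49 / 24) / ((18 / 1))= 397 / 2160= 0.18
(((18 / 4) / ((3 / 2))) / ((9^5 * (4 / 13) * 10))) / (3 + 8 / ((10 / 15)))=13 / 11809800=0.00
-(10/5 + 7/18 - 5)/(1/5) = 235/18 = 13.06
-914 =-914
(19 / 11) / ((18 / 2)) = 19 / 99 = 0.19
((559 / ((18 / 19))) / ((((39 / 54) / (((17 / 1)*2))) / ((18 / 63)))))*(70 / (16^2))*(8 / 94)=69445 / 376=184.69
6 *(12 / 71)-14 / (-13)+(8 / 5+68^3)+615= 315050.69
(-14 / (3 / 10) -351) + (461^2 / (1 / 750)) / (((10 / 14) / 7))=4686086857 / 3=1562028952.33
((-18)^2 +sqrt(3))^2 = (sqrt(3) +324)^2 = 106101.37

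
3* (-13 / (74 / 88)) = -1716 / 37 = -46.38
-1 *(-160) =160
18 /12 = 3 /2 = 1.50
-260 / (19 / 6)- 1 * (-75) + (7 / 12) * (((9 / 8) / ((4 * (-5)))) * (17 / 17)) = -86799 / 12160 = -7.14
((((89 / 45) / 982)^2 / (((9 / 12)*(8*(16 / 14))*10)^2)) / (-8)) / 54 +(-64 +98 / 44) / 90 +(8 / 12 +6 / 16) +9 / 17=32155785370728571877 / 36345933799464960000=0.88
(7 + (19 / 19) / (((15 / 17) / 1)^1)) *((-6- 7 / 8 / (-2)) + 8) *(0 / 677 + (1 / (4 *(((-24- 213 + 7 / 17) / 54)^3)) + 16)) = 82535098471553 / 260247274592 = 317.14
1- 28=-27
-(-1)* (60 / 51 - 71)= -1187 / 17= -69.82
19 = 19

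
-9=-9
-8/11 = -0.73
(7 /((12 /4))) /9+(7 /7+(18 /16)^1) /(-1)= -403 /216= -1.87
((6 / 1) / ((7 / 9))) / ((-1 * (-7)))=54 / 49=1.10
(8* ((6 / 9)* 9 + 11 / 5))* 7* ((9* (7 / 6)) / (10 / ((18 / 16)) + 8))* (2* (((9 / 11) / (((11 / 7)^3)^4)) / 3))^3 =15534486317372239793128633051123768644 / 3908753889978832201417717112104734040231645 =0.00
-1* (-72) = 72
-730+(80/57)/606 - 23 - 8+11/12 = -52509437/69084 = -760.08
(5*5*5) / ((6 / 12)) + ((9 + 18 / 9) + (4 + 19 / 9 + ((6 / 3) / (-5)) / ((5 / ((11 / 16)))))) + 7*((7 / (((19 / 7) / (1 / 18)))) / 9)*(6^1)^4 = 14072519 / 34200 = 411.48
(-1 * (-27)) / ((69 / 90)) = 810 / 23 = 35.22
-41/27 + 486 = 13081/27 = 484.48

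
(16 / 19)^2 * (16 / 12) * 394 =403456 / 1083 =372.54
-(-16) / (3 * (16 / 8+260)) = 0.02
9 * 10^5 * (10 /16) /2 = 281250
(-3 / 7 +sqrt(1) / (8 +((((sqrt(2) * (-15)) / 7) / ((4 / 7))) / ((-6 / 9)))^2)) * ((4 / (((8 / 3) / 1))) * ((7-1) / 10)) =-59571 / 159670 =-0.37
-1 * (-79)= 79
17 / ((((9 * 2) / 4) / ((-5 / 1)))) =-170 / 9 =-18.89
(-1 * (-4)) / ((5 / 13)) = 10.40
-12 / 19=-0.63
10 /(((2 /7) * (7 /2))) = 10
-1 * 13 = -13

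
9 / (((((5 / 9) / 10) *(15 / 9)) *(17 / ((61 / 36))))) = 1647 / 170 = 9.69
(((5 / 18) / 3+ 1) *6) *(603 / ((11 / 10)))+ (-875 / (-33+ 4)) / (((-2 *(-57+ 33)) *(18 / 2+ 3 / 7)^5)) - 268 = 5797405448430029 / 1743246945792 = 3325.64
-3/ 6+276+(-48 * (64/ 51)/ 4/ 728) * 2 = 852269/ 3094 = 275.46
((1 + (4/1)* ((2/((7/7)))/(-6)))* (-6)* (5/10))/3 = 1/3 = 0.33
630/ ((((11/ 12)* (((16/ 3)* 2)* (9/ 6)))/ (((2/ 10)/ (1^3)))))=189/ 22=8.59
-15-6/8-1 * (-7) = -35/4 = -8.75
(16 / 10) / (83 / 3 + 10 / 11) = 264 / 4715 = 0.06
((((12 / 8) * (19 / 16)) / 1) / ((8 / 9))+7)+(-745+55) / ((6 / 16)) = -468735 / 256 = -1831.00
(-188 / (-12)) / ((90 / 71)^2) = 236927 / 24300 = 9.75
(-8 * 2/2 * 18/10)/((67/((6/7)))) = -432/2345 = -0.18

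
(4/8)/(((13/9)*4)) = 9/104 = 0.09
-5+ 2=-3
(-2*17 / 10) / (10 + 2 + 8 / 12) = -51 / 190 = -0.27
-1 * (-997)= 997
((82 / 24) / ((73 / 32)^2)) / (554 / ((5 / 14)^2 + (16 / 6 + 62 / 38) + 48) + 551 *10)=3073758848 / 25846197272313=0.00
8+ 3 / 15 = 41 / 5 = 8.20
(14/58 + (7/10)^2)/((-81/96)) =-5656/6525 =-0.87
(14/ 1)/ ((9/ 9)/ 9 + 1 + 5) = 126/ 55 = 2.29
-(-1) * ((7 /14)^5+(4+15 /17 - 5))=-47 /544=-0.09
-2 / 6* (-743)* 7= 5201 / 3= 1733.67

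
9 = 9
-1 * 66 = -66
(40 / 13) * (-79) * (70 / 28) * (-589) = 4653100 / 13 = 357930.77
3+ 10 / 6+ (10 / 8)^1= 71 / 12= 5.92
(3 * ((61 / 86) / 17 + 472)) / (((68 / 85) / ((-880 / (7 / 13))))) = -14803181250 / 5117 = -2892941.42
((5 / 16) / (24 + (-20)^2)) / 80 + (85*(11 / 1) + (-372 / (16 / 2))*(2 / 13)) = 1309257741 / 1411072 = 927.85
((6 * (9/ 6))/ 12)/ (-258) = -1/ 344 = -0.00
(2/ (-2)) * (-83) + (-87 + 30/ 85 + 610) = 10308/ 17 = 606.35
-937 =-937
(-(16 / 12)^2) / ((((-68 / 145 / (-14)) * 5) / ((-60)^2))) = -38211.76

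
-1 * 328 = -328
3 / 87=1 / 29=0.03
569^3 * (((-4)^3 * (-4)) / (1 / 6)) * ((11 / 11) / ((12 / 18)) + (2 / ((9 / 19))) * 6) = 7592811890944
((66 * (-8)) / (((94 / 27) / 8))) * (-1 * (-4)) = -228096 / 47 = -4853.11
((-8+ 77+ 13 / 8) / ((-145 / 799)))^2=8151742369 / 53824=151451.81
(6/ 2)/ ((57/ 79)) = 79/ 19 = 4.16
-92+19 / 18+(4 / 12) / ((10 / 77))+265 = 7948 / 45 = 176.62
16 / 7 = 2.29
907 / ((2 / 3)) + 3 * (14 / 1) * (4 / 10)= 13773 / 10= 1377.30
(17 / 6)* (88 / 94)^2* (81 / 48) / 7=18513 / 30926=0.60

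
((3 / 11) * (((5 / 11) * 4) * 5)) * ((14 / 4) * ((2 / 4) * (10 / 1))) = 5250 / 121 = 43.39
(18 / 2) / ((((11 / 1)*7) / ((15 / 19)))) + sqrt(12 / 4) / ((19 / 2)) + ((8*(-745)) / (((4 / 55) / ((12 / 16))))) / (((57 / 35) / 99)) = -10932334605 / 2926 + 2*sqrt(3) / 19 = -3736272.75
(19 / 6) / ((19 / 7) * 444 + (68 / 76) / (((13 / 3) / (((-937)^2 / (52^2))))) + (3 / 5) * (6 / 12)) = 222072760 / 89237109987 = 0.00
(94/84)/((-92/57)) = -893/1288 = -0.69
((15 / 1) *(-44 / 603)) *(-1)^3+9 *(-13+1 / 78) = -605119 / 5226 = -115.79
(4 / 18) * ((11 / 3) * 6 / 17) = 44 / 153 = 0.29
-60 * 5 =-300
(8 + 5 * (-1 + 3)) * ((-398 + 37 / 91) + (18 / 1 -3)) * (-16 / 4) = 2506752 / 91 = 27546.73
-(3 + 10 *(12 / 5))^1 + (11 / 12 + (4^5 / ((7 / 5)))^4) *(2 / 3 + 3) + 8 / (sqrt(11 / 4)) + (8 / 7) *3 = 16 *sqrt(11) / 11 + 90709709289773101 / 86436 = 1049443626384.72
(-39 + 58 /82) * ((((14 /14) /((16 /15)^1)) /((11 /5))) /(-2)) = 58875 /7216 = 8.16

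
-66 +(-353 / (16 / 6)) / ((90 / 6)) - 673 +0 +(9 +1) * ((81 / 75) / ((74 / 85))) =-1088421 / 1480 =-735.42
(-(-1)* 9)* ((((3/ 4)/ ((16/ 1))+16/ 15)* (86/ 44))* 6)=413703/ 3520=117.53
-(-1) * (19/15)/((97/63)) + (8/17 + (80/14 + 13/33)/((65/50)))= 148357939/24759735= 5.99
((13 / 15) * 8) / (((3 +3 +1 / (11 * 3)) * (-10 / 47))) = -26884 / 4975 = -5.40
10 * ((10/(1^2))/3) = 100/3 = 33.33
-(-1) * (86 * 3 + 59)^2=100489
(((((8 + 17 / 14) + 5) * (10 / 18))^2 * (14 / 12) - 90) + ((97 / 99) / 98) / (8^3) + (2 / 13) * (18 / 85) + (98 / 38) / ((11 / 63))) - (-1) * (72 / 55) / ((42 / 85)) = 578501849137 / 2815858805760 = 0.21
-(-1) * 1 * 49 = 49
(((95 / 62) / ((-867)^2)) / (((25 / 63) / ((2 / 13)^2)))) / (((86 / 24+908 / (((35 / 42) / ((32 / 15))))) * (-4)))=-3990 / 305604770633461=-0.00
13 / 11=1.18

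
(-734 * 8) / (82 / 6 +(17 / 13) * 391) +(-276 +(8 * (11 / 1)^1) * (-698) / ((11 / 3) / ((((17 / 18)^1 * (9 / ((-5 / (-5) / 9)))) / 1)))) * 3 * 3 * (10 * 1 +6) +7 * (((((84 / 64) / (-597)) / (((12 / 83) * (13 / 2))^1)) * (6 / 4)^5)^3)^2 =-653033042293682864389572160070324529581393887705245 / 3537944496804911546270279253309215953911808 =-184579787.19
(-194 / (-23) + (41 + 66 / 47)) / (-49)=-7851 / 7567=-1.04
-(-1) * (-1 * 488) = -488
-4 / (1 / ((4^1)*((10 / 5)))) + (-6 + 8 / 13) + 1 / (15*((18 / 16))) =-65506 / 1755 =-37.33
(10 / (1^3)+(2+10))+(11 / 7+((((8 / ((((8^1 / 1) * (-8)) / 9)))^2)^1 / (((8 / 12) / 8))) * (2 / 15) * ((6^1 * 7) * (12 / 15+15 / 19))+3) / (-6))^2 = 341400650761 / 707560000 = 482.50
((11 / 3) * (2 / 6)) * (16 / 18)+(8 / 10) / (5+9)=3242 / 2835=1.14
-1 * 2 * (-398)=796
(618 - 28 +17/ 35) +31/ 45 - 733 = -8935/ 63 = -141.83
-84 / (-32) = 21 / 8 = 2.62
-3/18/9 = -1/54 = -0.02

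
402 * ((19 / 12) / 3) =1273 / 6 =212.17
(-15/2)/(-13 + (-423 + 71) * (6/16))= 0.05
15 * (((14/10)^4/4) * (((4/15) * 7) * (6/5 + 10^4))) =840450842/3125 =268944.27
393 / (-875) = -393 / 875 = -0.45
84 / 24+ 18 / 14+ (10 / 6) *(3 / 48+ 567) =319163 / 336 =949.89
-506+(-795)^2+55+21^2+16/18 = 5688143/9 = 632015.89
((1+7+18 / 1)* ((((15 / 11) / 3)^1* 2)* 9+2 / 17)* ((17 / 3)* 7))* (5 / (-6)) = -706160 / 99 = -7132.93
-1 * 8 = -8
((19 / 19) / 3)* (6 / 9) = 2 / 9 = 0.22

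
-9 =-9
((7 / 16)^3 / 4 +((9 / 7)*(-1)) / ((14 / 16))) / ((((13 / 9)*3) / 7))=-3488523 / 1490944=-2.34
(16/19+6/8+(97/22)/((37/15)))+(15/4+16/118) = 3314711/456247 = 7.27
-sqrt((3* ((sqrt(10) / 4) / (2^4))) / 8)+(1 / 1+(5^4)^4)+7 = -2^(3 / 4)* sqrt(3)* 5^(1 / 4) / 32+152587890633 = 152587890632.86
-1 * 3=-3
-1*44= -44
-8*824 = -6592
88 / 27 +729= 732.26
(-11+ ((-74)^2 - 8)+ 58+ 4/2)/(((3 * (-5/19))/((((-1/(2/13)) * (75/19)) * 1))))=358605/2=179302.50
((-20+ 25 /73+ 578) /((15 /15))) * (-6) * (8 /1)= -26800.44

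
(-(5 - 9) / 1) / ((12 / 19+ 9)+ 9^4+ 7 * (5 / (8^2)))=4864 / 7990553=0.00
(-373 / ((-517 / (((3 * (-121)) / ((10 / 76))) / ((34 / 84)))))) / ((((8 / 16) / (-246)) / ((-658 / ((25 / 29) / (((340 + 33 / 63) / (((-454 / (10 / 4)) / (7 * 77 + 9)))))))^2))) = 162969670505482127784176064 / 109499125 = 1488319386163881471.97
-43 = -43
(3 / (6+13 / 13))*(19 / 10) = 57 / 70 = 0.81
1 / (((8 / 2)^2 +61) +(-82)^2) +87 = 591688 / 6801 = 87.00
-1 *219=-219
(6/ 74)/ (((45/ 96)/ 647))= 20704/ 185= 111.91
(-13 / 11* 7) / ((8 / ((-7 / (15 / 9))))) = 1911 / 440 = 4.34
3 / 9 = 1 / 3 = 0.33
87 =87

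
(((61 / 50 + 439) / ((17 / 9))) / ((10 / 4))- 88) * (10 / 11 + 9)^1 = 109981 / 2125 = 51.76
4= 4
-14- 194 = -208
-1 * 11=-11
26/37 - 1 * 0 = 26/37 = 0.70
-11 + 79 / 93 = -944 / 93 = -10.15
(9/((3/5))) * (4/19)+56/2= 592/19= 31.16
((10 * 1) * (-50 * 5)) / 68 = -625 / 17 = -36.76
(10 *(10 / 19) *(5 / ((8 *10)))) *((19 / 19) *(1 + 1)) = 25 / 38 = 0.66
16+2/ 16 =129/ 8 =16.12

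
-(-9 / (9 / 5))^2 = -25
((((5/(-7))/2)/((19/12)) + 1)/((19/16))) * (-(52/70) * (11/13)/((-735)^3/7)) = 0.00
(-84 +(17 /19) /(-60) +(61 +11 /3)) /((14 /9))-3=-11733 /760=-15.44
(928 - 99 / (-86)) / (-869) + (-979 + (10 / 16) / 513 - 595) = -241543242761 / 153354168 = -1575.07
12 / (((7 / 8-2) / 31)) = -992 / 3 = -330.67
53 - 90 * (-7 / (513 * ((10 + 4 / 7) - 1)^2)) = 53.01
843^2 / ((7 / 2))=1421298 / 7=203042.57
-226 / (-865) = 226 / 865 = 0.26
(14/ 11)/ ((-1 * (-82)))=7/ 451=0.02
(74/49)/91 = 74/4459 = 0.02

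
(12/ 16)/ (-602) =-3/ 2408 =-0.00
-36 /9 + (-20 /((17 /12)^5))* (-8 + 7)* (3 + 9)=54040252 /1419857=38.06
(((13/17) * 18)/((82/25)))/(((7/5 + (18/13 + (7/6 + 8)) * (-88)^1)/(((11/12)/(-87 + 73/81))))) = 15400125/319557654904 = 0.00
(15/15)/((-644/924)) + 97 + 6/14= 15455/161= 95.99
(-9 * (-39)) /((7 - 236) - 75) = -351 /304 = -1.15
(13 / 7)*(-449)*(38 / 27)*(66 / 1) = -4879732 / 63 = -77456.06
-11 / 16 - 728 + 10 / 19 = -221361 / 304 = -728.16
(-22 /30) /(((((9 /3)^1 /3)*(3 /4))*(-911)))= 44 /40995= 0.00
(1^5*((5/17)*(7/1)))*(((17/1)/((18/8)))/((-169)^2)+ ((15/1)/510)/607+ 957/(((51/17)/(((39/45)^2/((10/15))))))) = 166831512304702/225461533635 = 739.96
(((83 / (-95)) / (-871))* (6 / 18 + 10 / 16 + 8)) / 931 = 3569 / 369770856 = 0.00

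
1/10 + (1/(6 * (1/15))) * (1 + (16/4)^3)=813/5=162.60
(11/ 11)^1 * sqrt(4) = 2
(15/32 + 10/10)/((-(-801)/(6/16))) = 47/68352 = 0.00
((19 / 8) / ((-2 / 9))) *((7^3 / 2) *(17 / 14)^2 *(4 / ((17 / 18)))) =-183141 / 16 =-11446.31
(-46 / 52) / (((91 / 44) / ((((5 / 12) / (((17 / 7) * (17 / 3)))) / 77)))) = -115 / 683774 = -0.00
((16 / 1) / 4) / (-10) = -2 / 5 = -0.40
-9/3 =-3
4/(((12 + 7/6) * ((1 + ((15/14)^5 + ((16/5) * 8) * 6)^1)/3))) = 193616640/33143251333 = 0.01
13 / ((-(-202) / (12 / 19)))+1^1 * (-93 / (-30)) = 3.14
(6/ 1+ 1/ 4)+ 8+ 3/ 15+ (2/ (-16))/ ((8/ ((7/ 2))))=9213/ 640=14.40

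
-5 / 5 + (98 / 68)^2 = 1245 / 1156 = 1.08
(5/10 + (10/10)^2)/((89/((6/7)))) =9/623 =0.01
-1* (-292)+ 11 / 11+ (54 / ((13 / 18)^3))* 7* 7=16075193 / 2197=7316.88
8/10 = 4/5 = 0.80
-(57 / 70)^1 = -57 / 70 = -0.81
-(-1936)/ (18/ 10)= 9680/ 9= 1075.56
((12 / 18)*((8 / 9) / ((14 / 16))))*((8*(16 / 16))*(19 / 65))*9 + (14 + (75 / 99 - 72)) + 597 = 8318476 / 15015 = 554.01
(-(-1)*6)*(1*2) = 12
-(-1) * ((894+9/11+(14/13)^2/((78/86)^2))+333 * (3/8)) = 23097669469/22620312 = 1021.10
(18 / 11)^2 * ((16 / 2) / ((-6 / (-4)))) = 1728 / 121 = 14.28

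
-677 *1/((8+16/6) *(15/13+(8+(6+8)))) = -26403/9632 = -2.74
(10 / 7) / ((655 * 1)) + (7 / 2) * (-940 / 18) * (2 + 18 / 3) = -12067702 / 8253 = -1462.22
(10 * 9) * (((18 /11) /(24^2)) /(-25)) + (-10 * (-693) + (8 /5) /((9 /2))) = 10977667 /1584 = 6930.35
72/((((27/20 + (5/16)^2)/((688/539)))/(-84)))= -760872960/142681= -5332.69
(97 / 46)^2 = 9409 / 2116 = 4.45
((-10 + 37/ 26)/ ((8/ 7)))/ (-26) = 1561/ 5408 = 0.29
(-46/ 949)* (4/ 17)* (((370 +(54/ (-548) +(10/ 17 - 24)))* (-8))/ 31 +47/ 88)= 12988483985/ 12812651137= 1.01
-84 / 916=-21 / 229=-0.09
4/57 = 0.07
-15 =-15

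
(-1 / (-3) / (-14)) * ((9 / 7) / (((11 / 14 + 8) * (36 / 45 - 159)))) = 5 / 227017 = 0.00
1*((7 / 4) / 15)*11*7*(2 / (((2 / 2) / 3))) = 539 / 10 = 53.90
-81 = -81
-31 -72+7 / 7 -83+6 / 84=-2589 / 14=-184.93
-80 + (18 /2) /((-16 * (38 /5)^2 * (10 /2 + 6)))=-20331745 /254144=-80.00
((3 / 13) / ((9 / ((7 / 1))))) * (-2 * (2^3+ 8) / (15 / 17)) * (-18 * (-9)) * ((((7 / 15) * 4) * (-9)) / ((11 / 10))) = 11515392 / 715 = 16105.44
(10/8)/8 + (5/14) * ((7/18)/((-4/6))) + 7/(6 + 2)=79/96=0.82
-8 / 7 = -1.14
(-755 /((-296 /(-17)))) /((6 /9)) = -38505 /592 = -65.04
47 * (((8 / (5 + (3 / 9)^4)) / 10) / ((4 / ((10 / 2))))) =3807 / 406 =9.38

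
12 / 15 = 4 / 5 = 0.80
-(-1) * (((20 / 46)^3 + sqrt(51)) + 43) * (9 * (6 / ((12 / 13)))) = 117 * sqrt(51) / 2 + 61329177 / 24334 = 2938.08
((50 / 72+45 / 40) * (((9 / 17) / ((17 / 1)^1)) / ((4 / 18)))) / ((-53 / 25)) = -0.12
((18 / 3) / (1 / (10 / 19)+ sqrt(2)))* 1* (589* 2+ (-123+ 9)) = 173280 / 23 - 91200* sqrt(2) / 23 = 1926.25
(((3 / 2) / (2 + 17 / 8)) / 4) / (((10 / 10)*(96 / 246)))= 41 / 176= 0.23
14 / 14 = 1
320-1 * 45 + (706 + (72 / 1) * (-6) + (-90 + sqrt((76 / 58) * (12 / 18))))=459.93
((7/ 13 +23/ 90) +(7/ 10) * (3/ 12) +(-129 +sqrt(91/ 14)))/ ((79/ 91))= -838859/ 5688 +91 * sqrt(26)/ 158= -144.54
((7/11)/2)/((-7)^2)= 0.01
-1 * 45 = -45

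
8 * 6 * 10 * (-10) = -4800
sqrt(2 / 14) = sqrt(7) / 7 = 0.38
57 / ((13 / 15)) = 855 / 13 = 65.77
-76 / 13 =-5.85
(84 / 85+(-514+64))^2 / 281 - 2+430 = 2325579856 / 2030225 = 1145.48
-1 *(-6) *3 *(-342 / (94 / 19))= -58482 / 47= -1244.30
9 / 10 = 0.90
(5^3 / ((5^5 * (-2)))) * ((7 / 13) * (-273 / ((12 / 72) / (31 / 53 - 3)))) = -56448 / 1325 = -42.60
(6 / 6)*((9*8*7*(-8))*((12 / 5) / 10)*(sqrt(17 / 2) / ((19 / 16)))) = -193536*sqrt(34) / 475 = -2375.79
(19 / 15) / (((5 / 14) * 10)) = 133 / 375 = 0.35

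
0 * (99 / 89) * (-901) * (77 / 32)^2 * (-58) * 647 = 0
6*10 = 60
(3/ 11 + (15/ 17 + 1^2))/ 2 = 1.08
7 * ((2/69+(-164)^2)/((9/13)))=168880166/621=271948.74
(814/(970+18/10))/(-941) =-4070/4572319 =-0.00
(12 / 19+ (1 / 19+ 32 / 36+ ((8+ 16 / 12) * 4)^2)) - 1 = 1394.35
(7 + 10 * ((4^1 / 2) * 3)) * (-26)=-1742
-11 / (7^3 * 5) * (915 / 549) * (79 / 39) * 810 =-78210 / 4459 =-17.54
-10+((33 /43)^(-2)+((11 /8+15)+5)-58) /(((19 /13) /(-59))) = 12196385 /8712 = 1399.95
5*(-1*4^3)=-320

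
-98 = -98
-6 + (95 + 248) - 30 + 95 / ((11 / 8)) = 4137 / 11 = 376.09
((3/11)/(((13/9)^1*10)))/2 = 27/2860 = 0.01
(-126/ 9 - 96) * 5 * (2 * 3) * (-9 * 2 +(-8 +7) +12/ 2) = 42900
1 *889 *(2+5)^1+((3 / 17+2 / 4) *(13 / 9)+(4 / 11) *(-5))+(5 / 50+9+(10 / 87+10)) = 1523113676 / 244035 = 6241.37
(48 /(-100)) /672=-1 /1400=-0.00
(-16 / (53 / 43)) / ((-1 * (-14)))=-344 / 371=-0.93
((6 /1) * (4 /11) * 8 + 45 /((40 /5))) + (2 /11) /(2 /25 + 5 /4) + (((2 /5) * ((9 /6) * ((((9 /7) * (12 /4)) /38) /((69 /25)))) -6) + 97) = 30752041 /269192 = 114.24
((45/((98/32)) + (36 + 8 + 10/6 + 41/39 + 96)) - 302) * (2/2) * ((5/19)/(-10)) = 138154/36309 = 3.80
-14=-14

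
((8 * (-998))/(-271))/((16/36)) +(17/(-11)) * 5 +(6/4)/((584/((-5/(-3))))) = 203911497/3481808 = 58.56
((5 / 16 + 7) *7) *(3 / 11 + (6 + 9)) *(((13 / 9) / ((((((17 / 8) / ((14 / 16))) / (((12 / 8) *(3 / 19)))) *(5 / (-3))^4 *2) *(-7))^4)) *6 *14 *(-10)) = -147344336470747143 / 233847544240234375000000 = -0.00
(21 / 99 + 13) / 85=436 / 2805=0.16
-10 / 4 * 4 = -10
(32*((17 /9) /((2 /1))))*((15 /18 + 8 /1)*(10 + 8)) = 14416 /3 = 4805.33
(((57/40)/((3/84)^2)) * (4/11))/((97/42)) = 938448/5335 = 175.90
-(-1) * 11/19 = 11/19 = 0.58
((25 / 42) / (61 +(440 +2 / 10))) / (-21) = -0.00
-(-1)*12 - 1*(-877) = 889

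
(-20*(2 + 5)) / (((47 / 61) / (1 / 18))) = -4270 / 423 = -10.09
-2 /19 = -0.11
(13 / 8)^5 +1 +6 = 600669 / 32768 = 18.33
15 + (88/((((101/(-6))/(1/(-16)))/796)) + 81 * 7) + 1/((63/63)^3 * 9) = 765551/909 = 842.19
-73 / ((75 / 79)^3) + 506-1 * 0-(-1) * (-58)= 153008153 / 421875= 362.69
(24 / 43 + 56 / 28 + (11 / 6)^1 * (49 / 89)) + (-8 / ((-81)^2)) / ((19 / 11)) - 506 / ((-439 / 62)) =75.03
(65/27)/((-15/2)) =-26/81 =-0.32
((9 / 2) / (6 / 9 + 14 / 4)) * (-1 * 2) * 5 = -54 / 5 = -10.80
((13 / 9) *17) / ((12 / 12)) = 221 / 9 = 24.56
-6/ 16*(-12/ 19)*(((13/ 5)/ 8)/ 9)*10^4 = 1625/ 19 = 85.53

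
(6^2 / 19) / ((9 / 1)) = 4 / 19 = 0.21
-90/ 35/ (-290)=9/ 1015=0.01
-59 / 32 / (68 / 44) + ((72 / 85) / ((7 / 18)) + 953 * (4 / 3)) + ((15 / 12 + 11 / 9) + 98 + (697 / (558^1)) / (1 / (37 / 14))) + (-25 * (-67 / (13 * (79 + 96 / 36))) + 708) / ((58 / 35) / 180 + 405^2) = 5452943111253767349 / 3964538272720480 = 1375.43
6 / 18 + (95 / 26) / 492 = 1453 / 4264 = 0.34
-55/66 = -5/6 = -0.83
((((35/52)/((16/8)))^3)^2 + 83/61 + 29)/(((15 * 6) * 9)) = 2343482956457717/62519412703887360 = 0.04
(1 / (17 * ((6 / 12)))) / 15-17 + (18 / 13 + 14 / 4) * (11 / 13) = -1108319 / 86190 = -12.86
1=1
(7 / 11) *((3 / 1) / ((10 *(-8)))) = -21 / 880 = -0.02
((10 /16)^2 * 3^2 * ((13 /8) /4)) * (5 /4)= 14625 /8192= 1.79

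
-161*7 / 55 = -1127 / 55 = -20.49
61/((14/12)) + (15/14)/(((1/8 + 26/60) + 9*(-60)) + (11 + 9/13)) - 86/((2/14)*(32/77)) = -18392655841/13172624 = -1396.28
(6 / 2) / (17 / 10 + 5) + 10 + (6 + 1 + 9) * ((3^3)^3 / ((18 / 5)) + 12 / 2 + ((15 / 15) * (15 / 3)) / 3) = 17610236 / 201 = 87613.11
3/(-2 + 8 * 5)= 3/38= 0.08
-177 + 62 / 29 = -5071 / 29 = -174.86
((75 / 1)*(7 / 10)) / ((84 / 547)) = 2735 / 8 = 341.88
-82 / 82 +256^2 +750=66285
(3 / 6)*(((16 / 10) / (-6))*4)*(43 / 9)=-344 / 135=-2.55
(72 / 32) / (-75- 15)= -1 / 40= -0.02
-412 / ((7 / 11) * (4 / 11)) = -12463 / 7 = -1780.43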